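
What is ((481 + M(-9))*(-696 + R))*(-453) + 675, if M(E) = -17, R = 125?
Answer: 120020307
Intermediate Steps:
((481 + M(-9))*(-696 + R))*(-453) + 675 = ((481 - 17)*(-696 + 125))*(-453) + 675 = (464*(-571))*(-453) + 675 = -264944*(-453) + 675 = 120019632 + 675 = 120020307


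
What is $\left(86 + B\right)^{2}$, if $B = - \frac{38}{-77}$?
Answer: $\frac{44355600}{5929} \approx 7481.1$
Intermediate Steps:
$B = \frac{38}{77}$ ($B = \left(-38\right) \left(- \frac{1}{77}\right) = \frac{38}{77} \approx 0.49351$)
$\left(86 + B\right)^{2} = \left(86 + \frac{38}{77}\right)^{2} = \left(\frac{6660}{77}\right)^{2} = \frac{44355600}{5929}$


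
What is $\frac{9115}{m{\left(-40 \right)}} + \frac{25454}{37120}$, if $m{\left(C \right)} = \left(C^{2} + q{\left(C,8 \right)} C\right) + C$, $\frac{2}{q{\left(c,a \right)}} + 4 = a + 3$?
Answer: $\frac{33054537}{5029760} \approx 6.5718$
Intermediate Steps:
$q{\left(c,a \right)} = \frac{2}{-1 + a}$ ($q{\left(c,a \right)} = \frac{2}{-4 + \left(a + 3\right)} = \frac{2}{-4 + \left(3 + a\right)} = \frac{2}{-1 + a}$)
$m{\left(C \right)} = C^{2} + \frac{9 C}{7}$ ($m{\left(C \right)} = \left(C^{2} + \frac{2}{-1 + 8} C\right) + C = \left(C^{2} + \frac{2}{7} C\right) + C = \left(C^{2} + 2 \cdot \frac{1}{7} C\right) + C = \left(C^{2} + \frac{2 C}{7}\right) + C = C^{2} + \frac{9 C}{7}$)
$\frac{9115}{m{\left(-40 \right)}} + \frac{25454}{37120} = \frac{9115}{\frac{1}{7} \left(-40\right) \left(9 + 7 \left(-40\right)\right)} + \frac{25454}{37120} = \frac{9115}{\frac{1}{7} \left(-40\right) \left(9 - 280\right)} + 25454 \cdot \frac{1}{37120} = \frac{9115}{\frac{1}{7} \left(-40\right) \left(-271\right)} + \frac{12727}{18560} = \frac{9115}{\frac{10840}{7}} + \frac{12727}{18560} = 9115 \cdot \frac{7}{10840} + \frac{12727}{18560} = \frac{12761}{2168} + \frac{12727}{18560} = \frac{33054537}{5029760}$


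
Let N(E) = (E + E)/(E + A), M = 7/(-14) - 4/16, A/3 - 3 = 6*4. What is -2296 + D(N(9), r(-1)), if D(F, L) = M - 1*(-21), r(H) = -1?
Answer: -9103/4 ≈ -2275.8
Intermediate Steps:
A = 81 (A = 9 + 3*(6*4) = 9 + 3*24 = 9 + 72 = 81)
M = -3/4 (M = 7*(-1/14) - 4*1/16 = -1/2 - 1/4 = -3/4 ≈ -0.75000)
N(E) = 2*E/(81 + E) (N(E) = (E + E)/(E + 81) = (2*E)/(81 + E) = 2*E/(81 + E))
D(F, L) = 81/4 (D(F, L) = -3/4 - 1*(-21) = -3/4 + 21 = 81/4)
-2296 + D(N(9), r(-1)) = -2296 + 81/4 = -9103/4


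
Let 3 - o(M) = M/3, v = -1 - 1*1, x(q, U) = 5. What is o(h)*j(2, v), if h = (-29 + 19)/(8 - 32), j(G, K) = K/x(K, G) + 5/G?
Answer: 721/120 ≈ 6.0083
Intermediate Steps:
v = -2 (v = -1 - 1 = -2)
j(G, K) = 5/G + K/5 (j(G, K) = K/5 + 5/G = 5/G + K/5)
h = 5/12 (h = -10/(-24) = -10*(-1/24) = 5/12 ≈ 0.41667)
o(M) = 3 - M/3
o(h)*j(2, v) = (3 - ⅓*5/12)*(5/2 + (⅕)*(-2)) = (3 - 5/36)*(5*(½) - ⅖) = 103*(5/2 - ⅖)/36 = (103/36)*(21/10) = 721/120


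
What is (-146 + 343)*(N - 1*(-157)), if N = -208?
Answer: -10047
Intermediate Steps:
(-146 + 343)*(N - 1*(-157)) = (-146 + 343)*(-208 - 1*(-157)) = 197*(-208 + 157) = 197*(-51) = -10047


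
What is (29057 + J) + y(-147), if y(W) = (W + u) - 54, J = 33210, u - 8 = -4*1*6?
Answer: 62050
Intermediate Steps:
u = -16 (u = 8 - 4*1*6 = 8 - 4*6 = 8 - 24 = -16)
y(W) = -70 + W (y(W) = (W - 16) - 54 = (-16 + W) - 54 = -70 + W)
(29057 + J) + y(-147) = (29057 + 33210) + (-70 - 147) = 62267 - 217 = 62050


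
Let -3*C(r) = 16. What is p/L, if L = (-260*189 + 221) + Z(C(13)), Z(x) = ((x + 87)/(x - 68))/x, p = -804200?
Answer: 566156800/34438829 ≈ 16.439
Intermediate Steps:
C(r) = -16/3 (C(r) = -⅓*16 = -16/3)
Z(x) = (87 + x)/(x*(-68 + x)) (Z(x) = ((87 + x)/(-68 + x))/x = (87 + x)/(x*(-68 + x)))
L = -34438829/704 (L = (-260*189 + 221) + (87 - 16/3)/((-16/3)*(-68 - 16/3)) = (-49140 + 221) - 3/16*245/3/(-220/3) = -48919 - 3/16*(-3/220)*245/3 = -48919 + 147/704 = -34438829/704 ≈ -48919.)
p/L = -804200/(-34438829/704) = -804200*(-704/34438829) = 566156800/34438829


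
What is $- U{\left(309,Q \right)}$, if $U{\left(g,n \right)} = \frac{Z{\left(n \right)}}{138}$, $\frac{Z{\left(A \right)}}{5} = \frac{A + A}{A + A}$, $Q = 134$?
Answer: $- \frac{5}{138} \approx -0.036232$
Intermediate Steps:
$Z{\left(A \right)} = 5$ ($Z{\left(A \right)} = 5 \frac{A + A}{A + A} = 5 \frac{2 A}{2 A} = 5 \cdot 2 A \frac{1}{2 A} = 5 \cdot 1 = 5$)
$U{\left(g,n \right)} = \frac{5}{138}$
$- U{\left(309,Q \right)} = \left(-1\right) \frac{5}{138} = - \frac{5}{138}$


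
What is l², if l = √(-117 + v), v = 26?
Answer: -91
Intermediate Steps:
l = I*√91 (l = √(-117 + 26) = √(-91) = I*√91 ≈ 9.5394*I)
l² = (I*√91)² = -91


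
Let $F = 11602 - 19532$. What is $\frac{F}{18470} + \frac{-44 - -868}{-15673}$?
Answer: $- \frac{13950617}{28948031} \approx -0.48192$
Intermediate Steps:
$F = -7930$
$\frac{F}{18470} + \frac{-44 - -868}{-15673} = - \frac{7930}{18470} + \frac{-44 - -868}{-15673} = \left(-7930\right) \frac{1}{18470} + \left(-44 + 868\right) \left(- \frac{1}{15673}\right) = - \frac{793}{1847} + 824 \left(- \frac{1}{15673}\right) = - \frac{793}{1847} - \frac{824}{15673} = - \frac{13950617}{28948031}$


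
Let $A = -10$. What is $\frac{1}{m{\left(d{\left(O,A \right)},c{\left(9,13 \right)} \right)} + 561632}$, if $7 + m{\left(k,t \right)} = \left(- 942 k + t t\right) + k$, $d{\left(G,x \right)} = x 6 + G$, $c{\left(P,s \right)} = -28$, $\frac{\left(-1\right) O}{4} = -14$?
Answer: $\frac{1}{566173} \approx 1.7662 \cdot 10^{-6}$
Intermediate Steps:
$O = 56$ ($O = \left(-4\right) \left(-14\right) = 56$)
$d{\left(G,x \right)} = G + 6 x$ ($d{\left(G,x \right)} = 6 x + G = G + 6 x$)
$m{\left(k,t \right)} = -7 + t^{2} - 941 k$ ($m{\left(k,t \right)} = -7 - \left(941 k - t t\right) = -7 - \left(- t^{2} + 941 k\right) = -7 + t^{2} - 941 k$)
$\frac{1}{m{\left(d{\left(O,A \right)},c{\left(9,13 \right)} \right)} + 561632} = \frac{1}{\left(-7 + \left(-28\right)^{2} - 941 \left(56 + 6 \left(-10\right)\right)\right) + 561632} = \frac{1}{\left(-7 + 784 - 941 \left(56 - 60\right)\right) + 561632} = \frac{1}{\left(-7 + 784 - -3764\right) + 561632} = \frac{1}{\left(-7 + 784 + 3764\right) + 561632} = \frac{1}{4541 + 561632} = \frac{1}{566173}$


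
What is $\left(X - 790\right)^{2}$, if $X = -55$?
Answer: $714025$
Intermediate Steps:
$\left(X - 790\right)^{2} = \left(-55 - 790\right)^{2} = \left(-845\right)^{2} = 714025$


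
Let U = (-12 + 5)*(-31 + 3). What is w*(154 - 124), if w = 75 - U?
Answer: -3630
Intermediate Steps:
U = 196 (U = -7*(-28) = 196)
w = -121 (w = 75 - 1*196 = 75 - 196 = -121)
w*(154 - 124) = -121*(154 - 124) = -121*30 = -3630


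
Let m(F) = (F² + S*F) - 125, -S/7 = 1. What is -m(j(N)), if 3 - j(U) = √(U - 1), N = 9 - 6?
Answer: 135 - √2 ≈ 133.59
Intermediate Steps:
N = 3
j(U) = 3 - √(-1 + U) (j(U) = 3 - √(U - 1) = 3 - √(-1 + U))
S = -7 (S = -7*1 = -7)
m(F) = -125 + F² - 7*F (m(F) = (F² - 7*F) - 125 = -125 + F² - 7*F)
-m(j(N)) = -(-125 + (3 - √(-1 + 3))² - 7*(3 - √(-1 + 3))) = -(-125 + (3 - √2)² - 7*(3 - √2)) = -(-125 + (3 - √2)² + (-21 + 7*√2)) = -(-146 + (3 - √2)² + 7*√2) = 146 - (3 - √2)² - 7*√2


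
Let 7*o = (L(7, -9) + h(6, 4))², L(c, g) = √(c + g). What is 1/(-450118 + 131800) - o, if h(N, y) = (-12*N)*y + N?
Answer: -3616183429/318318 + 564*I*√2/7 ≈ -11360.0 + 113.95*I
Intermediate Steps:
h(N, y) = N - 12*N*y (h(N, y) = -12*N*y + N = N - 12*N*y)
o = (-282 + I*√2)²/7 (o = (√(7 - 9) + 6*(1 - 12*4))²/7 = (√(-2) + 6*(1 - 48))²/7 = (I*√2 + 6*(-47))²/7 = (I*√2 - 282)²/7 = (-282 + I*√2)²/7 ≈ 11360.0 - 113.95*I)
1/(-450118 + 131800) - o = 1/(-450118 + 131800) - (282 - I*√2)²/7 = 1/(-318318) - (282 - I*√2)²/7 = -1/318318 - (282 - I*√2)²/7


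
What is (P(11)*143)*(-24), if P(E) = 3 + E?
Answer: -48048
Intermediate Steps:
(P(11)*143)*(-24) = ((3 + 11)*143)*(-24) = (14*143)*(-24) = 2002*(-24) = -48048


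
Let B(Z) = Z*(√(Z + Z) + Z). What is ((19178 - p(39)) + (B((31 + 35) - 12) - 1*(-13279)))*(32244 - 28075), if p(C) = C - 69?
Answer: 147595107 + 1350756*√3 ≈ 1.4993e+8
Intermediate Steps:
p(C) = -69 + C
B(Z) = Z*(Z + √2*√Z) (B(Z) = Z*(√(2*Z) + Z) = Z*(√2*√Z + Z) = Z*(Z + √2*√Z))
((19178 - p(39)) + (B((31 + 35) - 12) - 1*(-13279)))*(32244 - 28075) = ((19178 - (-69 + 39)) + ((((31 + 35) - 12)² + √2*((31 + 35) - 12)^(3/2)) - 1*(-13279)))*(32244 - 28075) = ((19178 - 1*(-30)) + (((66 - 12)² + √2*(66 - 12)^(3/2)) + 13279))*4169 = ((19178 + 30) + ((54² + √2*54^(3/2)) + 13279))*4169 = (19208 + ((2916 + √2*(162*√6)) + 13279))*4169 = (19208 + ((2916 + 324*√3) + 13279))*4169 = (19208 + (16195 + 324*√3))*4169 = (35403 + 324*√3)*4169 = 147595107 + 1350756*√3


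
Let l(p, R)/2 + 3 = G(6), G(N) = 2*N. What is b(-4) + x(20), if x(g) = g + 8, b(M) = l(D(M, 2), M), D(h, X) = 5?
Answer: 46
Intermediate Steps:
l(p, R) = 18 (l(p, R) = -6 + 2*(2*6) = -6 + 2*12 = -6 + 24 = 18)
b(M) = 18
x(g) = 8 + g
b(-4) + x(20) = 18 + (8 + 20) = 18 + 28 = 46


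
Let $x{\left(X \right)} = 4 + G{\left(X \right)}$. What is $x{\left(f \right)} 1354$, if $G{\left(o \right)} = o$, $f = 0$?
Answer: $5416$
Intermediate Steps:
$x{\left(X \right)} = 4 + X$
$x{\left(f \right)} 1354 = \left(4 + 0\right) 1354 = 4 \cdot 1354 = 5416$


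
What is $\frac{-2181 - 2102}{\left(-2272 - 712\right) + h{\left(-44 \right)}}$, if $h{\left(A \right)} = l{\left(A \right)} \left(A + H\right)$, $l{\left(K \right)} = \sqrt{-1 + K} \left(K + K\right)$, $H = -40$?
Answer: $\frac{1597559}{308472392} + \frac{2968119 i \sqrt{5}}{77118098} \approx 0.0051789 + 0.086062 i$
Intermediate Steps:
$l{\left(K \right)} = 2 K \sqrt{-1 + K}$ ($l{\left(K \right)} = \sqrt{-1 + K} 2 K = 2 K \sqrt{-1 + K}$)
$h{\left(A \right)} = 2 A \sqrt{-1 + A} \left(-40 + A\right)$ ($h{\left(A \right)} = 2 A \sqrt{-1 + A} \left(A - 40\right) = 2 A \sqrt{-1 + A} \left(-40 + A\right)$)
$\frac{-2181 - 2102}{\left(-2272 - 712\right) + h{\left(-44 \right)}} = \frac{-2181 - 2102}{\left(-2272 - 712\right) + 2 \left(-44\right) \sqrt{-1 - 44} \left(-40 - 44\right)} = - \frac{4283}{-2984 + 2 \left(-44\right) \sqrt{-45} \left(-84\right)} = - \frac{4283}{-2984 + 2 \left(-44\right) 3 i \sqrt{5} \left(-84\right)} = - \frac{4283}{-2984 + 22176 i \sqrt{5}}$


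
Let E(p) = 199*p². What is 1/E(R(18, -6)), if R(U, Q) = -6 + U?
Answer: 1/28656 ≈ 3.4897e-5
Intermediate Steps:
1/E(R(18, -6)) = 1/(199*(-6 + 18)²) = 1/(199*12²) = 1/(199*144) = 1/28656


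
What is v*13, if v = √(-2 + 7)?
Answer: 13*√5 ≈ 29.069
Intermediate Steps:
v = √5 ≈ 2.2361
v*13 = √5*13 = 13*√5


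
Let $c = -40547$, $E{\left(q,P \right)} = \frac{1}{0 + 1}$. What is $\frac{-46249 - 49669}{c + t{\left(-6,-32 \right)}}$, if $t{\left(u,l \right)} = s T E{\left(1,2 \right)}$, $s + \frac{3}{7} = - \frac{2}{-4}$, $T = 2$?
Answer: $\frac{335713}{141914} \approx 2.3656$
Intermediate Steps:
$E{\left(q,P \right)} = 1$ ($E{\left(q,P \right)} = 1^{-1} = 1$)
$s = \frac{1}{14}$ ($s = - \frac{3}{7} - \frac{2}{-4} = - \frac{3}{7} - - \frac{1}{2} = - \frac{3}{7} + \frac{1}{2} = \frac{1}{14} \approx 0.071429$)
$t{\left(u,l \right)} = \frac{1}{7}$ ($t{\left(u,l \right)} = \frac{1}{14} \cdot 2 \cdot 1 = \frac{1}{7} \cdot 1 = \frac{1}{7}$)
$\frac{-46249 - 49669}{c + t{\left(-6,-32 \right)}} = \frac{-46249 - 49669}{-40547 + \frac{1}{7}} = - \frac{95918}{- \frac{283828}{7}} = \left(-95918\right) \left(- \frac{7}{283828}\right) = \frac{335713}{141914}$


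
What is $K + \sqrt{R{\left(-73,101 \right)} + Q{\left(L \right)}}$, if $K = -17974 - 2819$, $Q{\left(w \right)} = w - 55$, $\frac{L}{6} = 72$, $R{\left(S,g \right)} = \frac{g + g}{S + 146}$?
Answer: $-20793 + \frac{\sqrt{2023779}}{73} \approx -20774.0$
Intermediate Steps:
$R{\left(S,g \right)} = \frac{2 g}{146 + S}$
$L = 432$ ($L = 6 \cdot 72 = 432$)
$Q{\left(w \right)} = -55 + w$
$K = -20793$ ($K = -17974 - 2819 = -20793$)
$K + \sqrt{R{\left(-73,101 \right)} + Q{\left(L \right)}} = -20793 + \sqrt{2 \cdot 101 \frac{1}{146 - 73} + \left(-55 + 432\right)} = -20793 + \sqrt{2 \cdot 101 \cdot \frac{1}{73} + 377} = -20793 + \sqrt{\frac{202}{73} + 377} = -20793 + \sqrt{\frac{27723}{73}} = -20793 + \frac{\sqrt{2023779}}{73}$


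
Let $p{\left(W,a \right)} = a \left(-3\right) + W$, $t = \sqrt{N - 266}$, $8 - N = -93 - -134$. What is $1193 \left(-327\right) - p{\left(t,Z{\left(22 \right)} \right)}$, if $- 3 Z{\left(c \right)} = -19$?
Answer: $-390092 - i \sqrt{299} \approx -3.9009 \cdot 10^{5} - 17.292 i$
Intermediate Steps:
$N = -33$ ($N = 8 - \left(-93 - -134\right) = 8 - \left(-93 + 134\right) = 8 - 41 = -33$)
$Z{\left(c \right)} = \frac{19}{3}$ ($Z{\left(c \right)} = \left(- \frac{1}{3}\right) \left(-19\right) = \frac{19}{3}$)
$t = i \sqrt{299}$ ($t = \sqrt{-33 - 266} = \sqrt{-299} = i \sqrt{299} \approx 17.292 i$)
$p{\left(W,a \right)} = W - 3 a$ ($p{\left(W,a \right)} = - 3 a + W = W - 3 a$)
$1193 \left(-327\right) - p{\left(t,Z{\left(22 \right)} \right)} = 1193 \left(-327\right) - \left(i \sqrt{299} - 19\right) = -390111 - \left(i \sqrt{299} - 19\right) = -390111 - \left(-19 + i \sqrt{299}\right) = -390111 + \left(19 - i \sqrt{299}\right) = -390092 - i \sqrt{299}$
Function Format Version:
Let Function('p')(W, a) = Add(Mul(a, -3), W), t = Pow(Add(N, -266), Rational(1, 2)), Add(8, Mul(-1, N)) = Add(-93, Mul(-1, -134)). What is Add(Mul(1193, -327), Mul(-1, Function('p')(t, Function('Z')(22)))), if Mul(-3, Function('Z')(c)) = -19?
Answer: Add(-390092, Mul(-1, I, Pow(299, Rational(1, 2)))) ≈ Add(-3.9009e+5, Mul(-17.292, I))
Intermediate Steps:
N = -33 (N = Add(8, Mul(-1, Add(-93, Mul(-1, -134)))) = Add(8, Mul(-1, Add(-93, 134))) = Add(8, Mul(-1, 41)) = Add(8, -41) = -33)
Function('Z')(c) = Rational(19, 3) (Function('Z')(c) = Mul(Rational(-1, 3), -19) = Rational(19, 3))
t = Mul(I, Pow(299, Rational(1, 2))) (t = Pow(Add(-33, -266), Rational(1, 2)) = Pow(-299, Rational(1, 2)) = Mul(I, Pow(299, Rational(1, 2))) ≈ Mul(17.292, I))
Function('p')(W, a) = Add(W, Mul(-3, a)) (Function('p')(W, a) = Add(Mul(-3, a), W) = Add(W, Mul(-3, a)))
Add(Mul(1193, -327), Mul(-1, Function('p')(t, Function('Z')(22)))) = Add(Mul(1193, -327), Mul(-1, Add(Mul(I, Pow(299, Rational(1, 2))), Mul(-3, Rational(19, 3))))) = Add(-390111, Mul(-1, Add(Mul(I, Pow(299, Rational(1, 2))), -19))) = Add(-390111, Mul(-1, Add(-19, Mul(I, Pow(299, Rational(1, 2)))))) = Add(-390111, Add(19, Mul(-1, I, Pow(299, Rational(1, 2))))) = Add(-390092, Mul(-1, I, Pow(299, Rational(1, 2))))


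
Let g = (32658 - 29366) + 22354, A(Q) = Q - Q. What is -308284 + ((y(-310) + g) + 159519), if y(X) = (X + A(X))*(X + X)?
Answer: 69081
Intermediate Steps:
A(Q) = 0
y(X) = 2*X² (y(X) = (X + 0)*(X + X) = X*(2*X) = 2*X²)
g = 25646 (g = 3292 + 22354 = 25646)
-308284 + ((y(-310) + g) + 159519) = -308284 + ((2*(-310)² + 25646) + 159519) = -308284 + ((2*96100 + 25646) + 159519) = -308284 + ((192200 + 25646) + 159519) = -308284 + (217846 + 159519) = -308284 + 377365 = 69081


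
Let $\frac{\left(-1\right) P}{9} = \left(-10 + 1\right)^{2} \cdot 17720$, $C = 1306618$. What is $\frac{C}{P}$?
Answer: $- \frac{653309}{6458940} \approx -0.10115$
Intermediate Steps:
$P = -12917880$ ($P = - 9 \left(-10 + 1\right)^{2} \cdot 17720 = - 9 \left(-9\right)^{2} \cdot 17720 = - 9 \cdot 81 \cdot 17720 = \left(-9\right) 1435320 = -12917880$)
$\frac{C}{P} = \frac{1306618}{-12917880} = 1306618 \left(- \frac{1}{12917880}\right) = - \frac{653309}{6458940}$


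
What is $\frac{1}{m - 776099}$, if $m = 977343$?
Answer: $\frac{1}{201244} \approx 4.9691 \cdot 10^{-6}$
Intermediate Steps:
$\frac{1}{m - 776099} = \frac{1}{977343 - 776099} = \frac{1}{201244}$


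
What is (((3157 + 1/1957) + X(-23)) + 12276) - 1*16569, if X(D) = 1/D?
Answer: -51134430/45011 ≈ -1136.0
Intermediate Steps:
(((3157 + 1/1957) + X(-23)) + 12276) - 1*16569 = (((3157 + 1/1957) + 1/(-23)) + 12276) - 1*16569 = (((3157 + 1/1957) - 1/23) + 12276) - 16569 = ((6178250/1957 - 1/23) + 12276) - 16569 = (142097793/45011 + 12276) - 16569 = 694652829/45011 - 16569 = -51134430/45011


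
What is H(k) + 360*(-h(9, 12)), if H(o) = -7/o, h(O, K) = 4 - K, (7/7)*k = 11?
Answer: 31673/11 ≈ 2879.4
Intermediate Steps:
k = 11
H(k) + 360*(-h(9, 12)) = -7/11 + 360*(-(4 - 1*12)) = -7*1/11 + 360*(-(4 - 12)) = -7/11 + 360*(-1*(-8)) = -7/11 + 360*8 = -7/11 + 2880 = 31673/11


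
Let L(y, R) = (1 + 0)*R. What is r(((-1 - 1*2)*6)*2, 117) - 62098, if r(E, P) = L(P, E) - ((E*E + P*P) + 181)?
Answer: -77300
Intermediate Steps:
L(y, R) = R (L(y, R) = 1*R = R)
r(E, P) = -181 + E - E² - P² (r(E, P) = E - ((E*E + P*P) + 181) = E - ((E² + P²) + 181) = E - (181 + E² + P²) = E + (-181 - E² - P²) = -181 + E - E² - P²)
r(((-1 - 1*2)*6)*2, 117) - 62098 = (-181 + ((-1 - 1*2)*6)*2 - (((-1 - 1*2)*6)*2)² - 1*117²) - 62098 = (-181 + ((-1 - 2)*6)*2 - (((-1 - 2)*6)*2)² - 1*13689) - 62098 = (-181 - 3*6*2 - (-3*6*2)² - 13689) - 62098 = (-181 - 18*2 - (-18*2)² - 13689) - 62098 = (-181 - 36 - 1*(-36)² - 13689) - 62098 = (-181 - 36 - 1*1296 - 13689) - 62098 = (-181 - 36 - 1296 - 13689) - 62098 = -15202 - 62098 = -77300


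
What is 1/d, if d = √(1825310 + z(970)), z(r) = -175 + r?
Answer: √1826105/1826105 ≈ 0.00074001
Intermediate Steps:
d = √1826105 (d = √(1825310 + (-175 + 970)) = √(1825310 + 795) = √1826105 ≈ 1351.3)
1/d = 1/(√1826105) = √1826105/1826105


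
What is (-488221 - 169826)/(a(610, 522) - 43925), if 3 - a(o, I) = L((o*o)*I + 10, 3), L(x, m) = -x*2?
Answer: -219349/129476166 ≈ -0.0016941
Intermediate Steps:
L(x, m) = -2*x
a(o, I) = 23 + 2*I*o² (a(o, I) = 3 - (-2)*((o*o)*I + 10) = 3 - (-2)*(o²*I + 10) = 3 - (-2)*(I*o² + 10) = 3 - (-2)*(10 + I*o²) = 3 - (-20 - 2*I*o²) = 3 + (20 + 2*I*o²) = 23 + 2*I*o²)
(-488221 - 169826)/(a(610, 522) - 43925) = (-488221 - 169826)/((23 + 2*522*610²) - 43925) = -658047/((23 + 2*522*372100) - 43925) = -658047/((23 + 388472400) - 43925) = -658047/(388472423 - 43925) = -658047/388428498 = -658047*1/388428498 = -219349/129476166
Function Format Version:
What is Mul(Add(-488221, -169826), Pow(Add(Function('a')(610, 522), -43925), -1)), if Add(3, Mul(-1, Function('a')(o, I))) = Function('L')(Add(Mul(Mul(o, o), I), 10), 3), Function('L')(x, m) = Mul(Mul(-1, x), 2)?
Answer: Rational(-219349, 129476166) ≈ -0.0016941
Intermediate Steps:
Function('L')(x, m) = Mul(-2, x)
Function('a')(o, I) = Add(23, Mul(2, I, Pow(o, 2))) (Function('a')(o, I) = Add(3, Mul(-1, Mul(-2, Add(Mul(Mul(o, o), I), 10)))) = Add(3, Mul(-1, Mul(-2, Add(Mul(Pow(o, 2), I), 10)))) = Add(3, Mul(-1, Mul(-2, Add(Mul(I, Pow(o, 2)), 10)))) = Add(3, Mul(-1, Mul(-2, Add(10, Mul(I, Pow(o, 2)))))) = Add(3, Mul(-1, Add(-20, Mul(-2, I, Pow(o, 2))))) = Add(3, Add(20, Mul(2, I, Pow(o, 2)))) = Add(23, Mul(2, I, Pow(o, 2))))
Mul(Add(-488221, -169826), Pow(Add(Function('a')(610, 522), -43925), -1)) = Mul(Add(-488221, -169826), Pow(Add(Add(23, Mul(2, 522, Pow(610, 2))), -43925), -1)) = Mul(-658047, Pow(Add(Add(23, Mul(2, 522, 372100)), -43925), -1)) = Mul(-658047, Pow(Add(Add(23, 388472400), -43925), -1)) = Mul(-658047, Pow(Add(388472423, -43925), -1)) = Mul(-658047, Pow(388428498, -1)) = Mul(-658047, Rational(1, 388428498)) = Rational(-219349, 129476166)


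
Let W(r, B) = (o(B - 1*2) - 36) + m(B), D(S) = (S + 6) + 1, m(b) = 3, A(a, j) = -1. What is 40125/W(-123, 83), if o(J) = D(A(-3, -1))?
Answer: -13375/9 ≈ -1486.1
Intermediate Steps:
D(S) = 7 + S (D(S) = (6 + S) + 1 = 7 + S)
o(J) = 6 (o(J) = 7 - 1 = 6)
W(r, B) = -27 (W(r, B) = (6 - 36) + 3 = -30 + 3 = -27)
40125/W(-123, 83) = 40125/(-27) = 40125*(-1/27) = -13375/9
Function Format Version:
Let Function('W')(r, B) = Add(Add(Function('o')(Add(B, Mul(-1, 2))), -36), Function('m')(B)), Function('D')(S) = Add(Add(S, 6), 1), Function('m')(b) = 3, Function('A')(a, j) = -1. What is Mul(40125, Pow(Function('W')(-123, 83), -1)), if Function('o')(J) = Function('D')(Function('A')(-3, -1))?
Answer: Rational(-13375, 9) ≈ -1486.1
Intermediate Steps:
Function('D')(S) = Add(7, S) (Function('D')(S) = Add(Add(6, S), 1) = Add(7, S))
Function('o')(J) = 6 (Function('o')(J) = Add(7, -1) = 6)
Function('W')(r, B) = -27 (Function('W')(r, B) = Add(Add(6, -36), 3) = Add(-30, 3) = -27)
Mul(40125, Pow(Function('W')(-123, 83), -1)) = Mul(40125, Pow(-27, -1)) = Mul(40125, Rational(-1, 27)) = Rational(-13375, 9)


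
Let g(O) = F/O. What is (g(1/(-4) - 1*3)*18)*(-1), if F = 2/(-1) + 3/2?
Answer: -36/13 ≈ -2.7692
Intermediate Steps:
F = -1/2 (F = 2*(-1) + 3*(1/2) = -2 + 3/2 = -1/2 ≈ -0.50000)
g(O) = -1/(2*O)
(g(1/(-4) - 1*3)*18)*(-1) = (-1/(2*(1/(-4) - 1*3))*18)*(-1) = (-1/(2*(1*(-1/4) - 3))*18)*(-1) = (-1/(2*(-1/4 - 3))*18)*(-1) = (-1/(2*(-13/4))*18)*(-1) = (-1/2*(-4/13)*18)*(-1) = ((2/13)*18)*(-1) = (36/13)*(-1) = -36/13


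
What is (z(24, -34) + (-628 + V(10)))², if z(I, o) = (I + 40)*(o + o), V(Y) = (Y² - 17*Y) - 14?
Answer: 25644096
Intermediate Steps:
V(Y) = -14 + Y² - 17*Y
z(I, o) = 2*o*(40 + I) (z(I, o) = (40 + I)*(2*o) = 2*o*(40 + I))
(z(24, -34) + (-628 + V(10)))² = (2*(-34)*(40 + 24) + (-628 + (-14 + 10² - 17*10)))² = (2*(-34)*64 + (-628 + (-14 + 100 - 170)))² = (-4352 + (-628 - 84))² = (-4352 - 712)² = (-5064)² = 25644096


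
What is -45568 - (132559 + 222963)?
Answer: -401090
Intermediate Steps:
-45568 - (132559 + 222963) = -45568 - 1*355522 = -45568 - 355522 = -401090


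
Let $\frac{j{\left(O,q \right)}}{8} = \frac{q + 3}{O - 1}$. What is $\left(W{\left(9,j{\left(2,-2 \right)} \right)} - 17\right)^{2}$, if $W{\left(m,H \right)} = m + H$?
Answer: $0$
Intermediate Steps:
$j{\left(O,q \right)} = \frac{8 \left(3 + q\right)}{-1 + O}$ ($j{\left(O,q \right)} = 8 \frac{q + 3}{O - 1} = 8 \frac{3 + q}{-1 + O} = \frac{8 \left(3 + q\right)}{-1 + O}$)
$W{\left(m,H \right)} = H + m$
$\left(W{\left(9,j{\left(2,-2 \right)} \right)} - 17\right)^{2} = \left(\left(\frac{8 \left(3 - 2\right)}{-1 + 2} + 9\right) - 17\right)^{2} = \left(\left(8 \cdot 1^{-1} \cdot 1 + 9\right) - 17\right)^{2} = \left(\left(8 \cdot 1 \cdot 1 + 9\right) - 17\right)^{2} = \left(\left(8 + 9\right) - 17\right)^{2} = \left(17 - 17\right)^{2} = 0^{2} = 0$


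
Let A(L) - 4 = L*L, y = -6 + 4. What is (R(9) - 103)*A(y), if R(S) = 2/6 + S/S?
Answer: -2440/3 ≈ -813.33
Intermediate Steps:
R(S) = 4/3 (R(S) = 2*(⅙) + 1 = ⅓ + 1 = 4/3)
y = -2
A(L) = 4 + L² (A(L) = 4 + L*L = 4 + L²)
(R(9) - 103)*A(y) = (4/3 - 103)*(4 + (-2)²) = -305*(4 + 4)/3 = -305/3*8 = -2440/3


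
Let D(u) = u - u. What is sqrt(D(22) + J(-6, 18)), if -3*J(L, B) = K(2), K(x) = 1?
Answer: I*sqrt(3)/3 ≈ 0.57735*I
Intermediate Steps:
J(L, B) = -1/3 (J(L, B) = -1/3*1 = -1/3)
D(u) = 0
sqrt(D(22) + J(-6, 18)) = sqrt(0 - 1/3) = sqrt(-1/3) = I*sqrt(3)/3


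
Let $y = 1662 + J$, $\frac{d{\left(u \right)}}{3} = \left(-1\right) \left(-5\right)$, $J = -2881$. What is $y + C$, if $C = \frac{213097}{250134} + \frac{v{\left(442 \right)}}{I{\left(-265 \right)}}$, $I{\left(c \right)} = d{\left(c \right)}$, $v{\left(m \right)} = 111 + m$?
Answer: $- \frac{1477393211}{1250670} \approx -1181.3$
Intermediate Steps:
$d{\left(u \right)} = 15$ ($d{\left(u \right)} = 3 \left(\left(-1\right) \left(-5\right)\right) = 3 \cdot 5 = 15$)
$y = -1219$ ($y = 1662 - 2881 = -1219$)
$I{\left(c \right)} = 15$
$C = \frac{47173519}{1250670}$ ($C = \frac{213097}{250134} + \frac{111 + 442}{15} = 213097 \cdot \frac{1}{250134} + 553 \cdot \frac{1}{15} = \frac{213097}{250134} + \frac{553}{15} = \frac{47173519}{1250670} \approx 37.719$)
$y + C = -1219 + \frac{47173519}{1250670} = - \frac{1477393211}{1250670}$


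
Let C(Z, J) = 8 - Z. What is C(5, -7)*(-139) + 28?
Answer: -389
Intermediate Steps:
C(5, -7)*(-139) + 28 = (8 - 1*5)*(-139) + 28 = (8 - 5)*(-139) + 28 = 3*(-139) + 28 = -417 + 28 = -389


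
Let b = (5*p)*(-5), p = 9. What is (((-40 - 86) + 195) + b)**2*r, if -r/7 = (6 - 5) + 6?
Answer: -1192464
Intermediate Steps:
b = -225 (b = (5*9)*(-5) = 45*(-5) = -225)
r = -49 (r = -7*((6 - 5) + 6) = -7*(1 + 6) = -7*7 = -49)
(((-40 - 86) + 195) + b)**2*r = (((-40 - 86) + 195) - 225)**2*(-49) = ((-126 + 195) - 225)**2*(-49) = (69 - 225)**2*(-49) = (-156)**2*(-49) = 24336*(-49) = -1192464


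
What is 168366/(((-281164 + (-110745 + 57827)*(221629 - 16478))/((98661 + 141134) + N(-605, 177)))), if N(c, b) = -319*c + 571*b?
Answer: -14980561277/1809410297 ≈ -8.2793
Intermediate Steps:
168366/(((-281164 + (-110745 + 57827)*(221629 - 16478))/((98661 + 141134) + N(-605, 177)))) = 168366/(((-281164 + (-110745 + 57827)*(221629 - 16478))/((98661 + 141134) + (-319*(-605) + 571*177)))) = 168366/(((-281164 - 52918*205151)/(239795 + (192995 + 101067)))) = 168366/(((-281164 - 10856180618)/(239795 + 294062))) = 168366/((-10856461782/533857)) = 168366/((-10856461782*1/533857)) = 168366/(-10856461782/533857) = 168366*(-533857/10856461782) = -14980561277/1809410297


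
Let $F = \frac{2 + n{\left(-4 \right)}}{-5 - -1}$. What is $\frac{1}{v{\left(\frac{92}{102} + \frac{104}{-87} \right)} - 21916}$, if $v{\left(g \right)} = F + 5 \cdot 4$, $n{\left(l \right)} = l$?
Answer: $- \frac{2}{43791} \approx -4.5671 \cdot 10^{-5}$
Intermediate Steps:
$F = \frac{1}{2}$ ($F = \frac{2 - 4}{-5 - -1} = - \frac{2}{-5 + 1} = - \frac{2}{-4} = \left(-2\right) \left(- \frac{1}{4}\right) = \frac{1}{2} \approx 0.5$)
$v{\left(g \right)} = \frac{41}{2}$ ($v{\left(g \right)} = \frac{1}{2} + 5 \cdot 4 = \frac{1}{2} + 20 = \frac{41}{2}$)
$\frac{1}{v{\left(\frac{92}{102} + \frac{104}{-87} \right)} - 21916} = \frac{1}{\frac{41}{2} - 21916} = \frac{1}{- \frac{43791}{2}} = - \frac{2}{43791}$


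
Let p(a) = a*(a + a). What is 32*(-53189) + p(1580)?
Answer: 3290752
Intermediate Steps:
p(a) = 2*a² (p(a) = a*(2*a) = 2*a²)
32*(-53189) + p(1580) = 32*(-53189) + 2*1580² = -1702048 + 2*2496400 = -1702048 + 4992800 = 3290752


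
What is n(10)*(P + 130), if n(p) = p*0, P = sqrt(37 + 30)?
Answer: 0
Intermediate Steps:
P = sqrt(67) ≈ 8.1853
n(p) = 0
n(10)*(P + 130) = 0*(sqrt(67) + 130) = 0*(130 + sqrt(67)) = 0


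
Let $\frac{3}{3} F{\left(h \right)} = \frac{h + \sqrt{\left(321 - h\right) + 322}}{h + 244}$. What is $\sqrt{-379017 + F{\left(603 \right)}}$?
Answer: $\frac{\sqrt{-2247187572 + 14 \sqrt{10}}}{77} \approx 615.64 i$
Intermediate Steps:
$F{\left(h \right)} = \frac{h + \sqrt{643 - h}}{244 + h}$ ($F{\left(h \right)} = \frac{h + \sqrt{\left(321 - h\right) + 322}}{h + 244} = \frac{h + \sqrt{643 - h}}{244 + h}$)
$\sqrt{-379017 + F{\left(603 \right)}} = \sqrt{-379017 + \frac{603 + \sqrt{643 - 603}}{244 + 603}} = \sqrt{-379017 + \frac{603 + \sqrt{643 - 603}}{847}} = \sqrt{-379017 + \frac{603 + \sqrt{40}}{847}} = \sqrt{-379017 + \frac{603 + 2 \sqrt{10}}{847}} = \sqrt{-379017 + \left(\frac{603}{847} + \frac{2 \sqrt{10}}{847}\right)} = \sqrt{- \frac{321026796}{847} + \frac{2 \sqrt{10}}{847}}$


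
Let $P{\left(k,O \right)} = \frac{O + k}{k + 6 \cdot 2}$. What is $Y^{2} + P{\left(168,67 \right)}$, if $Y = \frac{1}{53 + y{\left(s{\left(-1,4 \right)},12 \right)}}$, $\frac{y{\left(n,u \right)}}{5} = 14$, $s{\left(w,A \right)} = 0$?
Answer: $\frac{8779}{6724} \approx 1.3056$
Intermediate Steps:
$y{\left(n,u \right)} = 70$ ($y{\left(n,u \right)} = 5 \cdot 14 = 70$)
$P{\left(k,O \right)} = \frac{O + k}{12 + k}$ ($P{\left(k,O \right)} = \frac{O + k}{k + 12} = \frac{O + k}{12 + k}$)
$Y = \frac{1}{123}$ ($Y = \frac{1}{53 + 70} = \frac{1}{123} \approx 0.0081301$)
$Y^{2} + P{\left(168,67 \right)} = \left(\frac{1}{123}\right)^{2} + \frac{67 + 168}{12 + 168} = \frac{1}{15129} + \frac{1}{180} \cdot 235 = \frac{1}{15129} + \frac{47}{36} = \frac{8779}{6724}$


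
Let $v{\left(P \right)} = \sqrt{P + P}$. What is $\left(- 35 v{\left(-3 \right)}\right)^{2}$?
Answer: $-7350$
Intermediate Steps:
$v{\left(P \right)} = \sqrt{2} \sqrt{P}$ ($v{\left(P \right)} = \sqrt{2 P} = \sqrt{2} \sqrt{P}$)
$\left(- 35 v{\left(-3 \right)}\right)^{2} = \left(- 35 \sqrt{2} \sqrt{-3}\right)^{2} = \left(- 35 \sqrt{2} i \sqrt{3}\right)^{2} = \left(- 35 i \sqrt{6}\right)^{2} = -7350$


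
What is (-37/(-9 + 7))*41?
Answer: 1517/2 ≈ 758.50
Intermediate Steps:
(-37/(-9 + 7))*41 = (-37/(-2))*41 = -½*(-37)*41 = (37/2)*41 = 1517/2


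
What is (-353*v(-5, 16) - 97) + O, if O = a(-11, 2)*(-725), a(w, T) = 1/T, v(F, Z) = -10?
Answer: 6141/2 ≈ 3070.5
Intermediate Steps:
O = -725/2 ≈ -362.50
(-353*v(-5, 16) - 97) + O = (-353*(-10) - 97) - 725/2 = (3530 - 97) - 725/2 = 3433 - 725/2 = 6141/2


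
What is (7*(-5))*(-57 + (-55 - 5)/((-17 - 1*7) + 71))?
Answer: 95865/47 ≈ 2039.7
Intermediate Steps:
(7*(-5))*(-57 + (-55 - 5)/((-17 - 1*7) + 71)) = -35*(-57 - 60/((-17 - 7) + 71)) = -35*(-57 - 60/(-24 + 71)) = -35*(-57 - 60/47) = -35*(-2739/47) = 95865/47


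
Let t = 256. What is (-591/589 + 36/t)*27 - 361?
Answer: -14486377/37696 ≈ -384.29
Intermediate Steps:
(-591/589 + 36/t)*27 - 361 = (-591/589 + 36/256)*27 - 361 = (-591*1/589 + 36*(1/256))*27 - 361 = (-591/589 + 9/64)*27 - 361 = -32523/37696*27 - 361 = -878121/37696 - 361 = -14486377/37696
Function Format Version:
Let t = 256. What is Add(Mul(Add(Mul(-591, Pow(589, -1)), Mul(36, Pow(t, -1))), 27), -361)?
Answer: Rational(-14486377, 37696) ≈ -384.29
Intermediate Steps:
Add(Mul(Add(Mul(-591, Pow(589, -1)), Mul(36, Pow(t, -1))), 27), -361) = Add(Mul(Add(Mul(-591, Pow(589, -1)), Mul(36, Pow(256, -1))), 27), -361) = Add(Mul(Add(Mul(-591, Rational(1, 589)), Mul(36, Rational(1, 256))), 27), -361) = Add(Mul(Add(Rational(-591, 589), Rational(9, 64)), 27), -361) = Add(Mul(Rational(-32523, 37696), 27), -361) = Add(Rational(-878121, 37696), -361) = Rational(-14486377, 37696)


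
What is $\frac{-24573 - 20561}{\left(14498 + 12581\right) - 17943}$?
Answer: $- \frac{22567}{4568} \approx -4.9402$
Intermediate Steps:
$\frac{-24573 - 20561}{\left(14498 + 12581\right) - 17943} = - \frac{45134}{27079 - 17943} = - \frac{45134}{9136} = \left(-45134\right) \frac{1}{9136} = - \frac{22567}{4568}$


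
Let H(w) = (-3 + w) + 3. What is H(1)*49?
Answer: 49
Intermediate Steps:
H(w) = w
H(1)*49 = 1*49 = 49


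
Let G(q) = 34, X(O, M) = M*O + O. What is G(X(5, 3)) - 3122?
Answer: -3088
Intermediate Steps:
X(O, M) = O + M*O
G(X(5, 3)) - 3122 = 34 - 3122 = -3088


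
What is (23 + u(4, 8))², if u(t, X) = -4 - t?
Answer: 225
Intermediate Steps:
(23 + u(4, 8))² = (23 + (-4 - 1*4))² = (23 + (-4 - 4))² = (23 - 8)² = 15² = 225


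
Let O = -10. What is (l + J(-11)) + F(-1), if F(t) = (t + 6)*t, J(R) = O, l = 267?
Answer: 252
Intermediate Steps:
J(R) = -10
F(t) = t*(6 + t) (F(t) = (6 + t)*t = t*(6 + t))
(l + J(-11)) + F(-1) = (267 - 10) - (6 - 1) = 257 - 1*5 = 257 - 5 = 252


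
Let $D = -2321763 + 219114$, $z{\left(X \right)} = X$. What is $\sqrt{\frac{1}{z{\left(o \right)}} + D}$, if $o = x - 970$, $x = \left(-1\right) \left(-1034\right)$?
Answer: $\frac{i \sqrt{134569535}}{8} \approx 1450.1 i$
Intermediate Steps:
$x = 1034$
$o = 64$ ($o = 1034 - 970 = 64$)
$D = -2102649$
$\sqrt{\frac{1}{z{\left(o \right)}} + D} = \sqrt{\frac{1}{64} - 2102649} = \sqrt{- \frac{134569535}{64}} = \frac{i \sqrt{134569535}}{8}$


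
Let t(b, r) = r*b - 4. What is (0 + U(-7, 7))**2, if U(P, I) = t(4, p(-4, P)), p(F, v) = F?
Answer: 400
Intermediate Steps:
t(b, r) = -4 + b*r (t(b, r) = b*r - 4 = -4 + b*r)
U(P, I) = -20 (U(P, I) = -4 + 4*(-4) = -4 - 16 = -20)
(0 + U(-7, 7))**2 = (0 - 20)**2 = (-20)**2 = 400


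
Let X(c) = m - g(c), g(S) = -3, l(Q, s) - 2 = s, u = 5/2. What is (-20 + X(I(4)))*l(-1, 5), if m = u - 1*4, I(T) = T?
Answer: -259/2 ≈ -129.50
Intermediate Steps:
u = 5/2 (u = 5*(½) = 5/2 ≈ 2.5000)
l(Q, s) = 2 + s
m = -3/2 (m = 5/2 - 1*4 = 5/2 - 4 = -3/2 ≈ -1.5000)
X(c) = 3/2 (X(c) = -3/2 - 1*(-3) = -3/2 + 3 = 3/2)
(-20 + X(I(4)))*l(-1, 5) = (-20 + 3/2)*(2 + 5) = -37/2*7 = -259/2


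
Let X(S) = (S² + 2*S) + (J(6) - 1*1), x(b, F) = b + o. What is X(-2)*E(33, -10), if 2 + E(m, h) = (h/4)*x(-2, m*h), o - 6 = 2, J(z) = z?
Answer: -85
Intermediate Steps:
o = 8 (o = 6 + 2 = 8)
x(b, F) = 8 + b (x(b, F) = b + 8 = 8 + b)
E(m, h) = -2 + 3*h/2 (E(m, h) = -2 + (h/4)*(8 - 2) = -2 + (h*(¼))*6 = -2 + (h/4)*6 = -2 + 3*h/2)
X(S) = 5 + S² + 2*S (X(S) = (S² + 2*S) + (6 - 1*1) = (S² + 2*S) + (6 - 1) = (S² + 2*S) + 5 = 5 + S² + 2*S)
X(-2)*E(33, -10) = (5 + (-2)² + 2*(-2))*(-2 + (3/2)*(-10)) = (5 + 4 - 4)*(-2 - 15) = 5*(-17) = -85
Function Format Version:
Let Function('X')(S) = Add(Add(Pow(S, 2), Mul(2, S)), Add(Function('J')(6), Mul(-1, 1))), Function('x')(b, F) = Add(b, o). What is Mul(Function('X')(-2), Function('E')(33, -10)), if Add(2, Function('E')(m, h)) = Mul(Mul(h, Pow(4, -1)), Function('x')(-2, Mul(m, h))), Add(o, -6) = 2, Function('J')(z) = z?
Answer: -85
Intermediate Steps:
o = 8 (o = Add(6, 2) = 8)
Function('x')(b, F) = Add(8, b) (Function('x')(b, F) = Add(b, 8) = Add(8, b))
Function('E')(m, h) = Add(-2, Mul(Rational(3, 2), h)) (Function('E')(m, h) = Add(-2, Mul(Mul(h, Pow(4, -1)), Add(8, -2))) = Add(-2, Mul(Mul(h, Rational(1, 4)), 6)) = Add(-2, Mul(Mul(Rational(1, 4), h), 6)) = Add(-2, Mul(Rational(3, 2), h)))
Function('X')(S) = Add(5, Pow(S, 2), Mul(2, S)) (Function('X')(S) = Add(Add(Pow(S, 2), Mul(2, S)), Add(6, Mul(-1, 1))) = Add(Add(Pow(S, 2), Mul(2, S)), Add(6, -1)) = Add(Add(Pow(S, 2), Mul(2, S)), 5) = Add(5, Pow(S, 2), Mul(2, S)))
Mul(Function('X')(-2), Function('E')(33, -10)) = Mul(Add(5, Pow(-2, 2), Mul(2, -2)), Add(-2, Mul(Rational(3, 2), -10))) = Mul(Add(5, 4, -4), Add(-2, -15)) = Mul(5, -17) = -85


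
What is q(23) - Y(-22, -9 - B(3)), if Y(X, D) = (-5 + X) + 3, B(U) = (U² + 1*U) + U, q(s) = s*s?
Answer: 553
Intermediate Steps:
q(s) = s²
B(U) = U² + 2*U (B(U) = (U² + U) + U = (U + U²) + U = U² + 2*U)
Y(X, D) = -2 + X
q(23) - Y(-22, -9 - B(3)) = 23² - (-2 - 22) = 529 - 1*(-24) = 529 + 24 = 553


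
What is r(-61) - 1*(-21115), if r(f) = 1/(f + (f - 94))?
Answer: 4560839/216 ≈ 21115.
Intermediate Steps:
r(f) = 1/(-94 + 2*f) (r(f) = 1/(f + (-94 + f)) = 1/(-94 + 2*f))
r(-61) - 1*(-21115) = 1/(2*(-47 - 61)) - 1*(-21115) = (1/2)/(-108) + 21115 = (1/2)*(-1/108) + 21115 = -1/216 + 21115 = 4560839/216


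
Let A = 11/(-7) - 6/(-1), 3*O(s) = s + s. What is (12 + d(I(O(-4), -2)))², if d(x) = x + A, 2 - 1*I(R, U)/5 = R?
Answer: 697225/441 ≈ 1581.0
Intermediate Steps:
O(s) = 2*s/3 (O(s) = (s + s)/3 = (2*s)/3 = 2*s/3)
I(R, U) = 10 - 5*R
A = 31/7 (A = 11*(-⅐) - 6*(-1) = -11/7 + 6 = 31/7 ≈ 4.4286)
d(x) = 31/7 + x (d(x) = x + 31/7 = 31/7 + x)
(12 + d(I(O(-4), -2)))² = (12 + (31/7 + (10 - 10*(-4)/3)))² = (12 + (31/7 + (10 - 5*(-8/3))))² = (12 + (31/7 + (10 + 40/3)))² = (12 + (31/7 + 70/3))² = (12 + 583/21)² = (835/21)² = 697225/441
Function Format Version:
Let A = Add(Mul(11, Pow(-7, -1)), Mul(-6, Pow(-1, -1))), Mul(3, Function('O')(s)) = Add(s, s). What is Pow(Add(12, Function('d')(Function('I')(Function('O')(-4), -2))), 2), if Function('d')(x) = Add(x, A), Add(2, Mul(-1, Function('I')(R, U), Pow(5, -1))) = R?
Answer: Rational(697225, 441) ≈ 1581.0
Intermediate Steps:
Function('O')(s) = Mul(Rational(2, 3), s) (Function('O')(s) = Mul(Rational(1, 3), Add(s, s)) = Mul(Rational(1, 3), Mul(2, s)) = Mul(Rational(2, 3), s))
Function('I')(R, U) = Add(10, Mul(-5, R))
A = Rational(31, 7) (A = Add(Mul(11, Rational(-1, 7)), Mul(-6, -1)) = Add(Rational(-11, 7), 6) = Rational(31, 7) ≈ 4.4286)
Function('d')(x) = Add(Rational(31, 7), x) (Function('d')(x) = Add(x, Rational(31, 7)) = Add(Rational(31, 7), x))
Pow(Add(12, Function('d')(Function('I')(Function('O')(-4), -2))), 2) = Pow(Add(12, Add(Rational(31, 7), Add(10, Mul(-5, Mul(Rational(2, 3), -4))))), 2) = Pow(Add(12, Add(Rational(31, 7), Add(10, Mul(-5, Rational(-8, 3))))), 2) = Pow(Add(12, Add(Rational(31, 7), Add(10, Rational(40, 3)))), 2) = Pow(Add(12, Add(Rational(31, 7), Rational(70, 3))), 2) = Pow(Add(12, Rational(583, 21)), 2) = Pow(Rational(835, 21), 2) = Rational(697225, 441)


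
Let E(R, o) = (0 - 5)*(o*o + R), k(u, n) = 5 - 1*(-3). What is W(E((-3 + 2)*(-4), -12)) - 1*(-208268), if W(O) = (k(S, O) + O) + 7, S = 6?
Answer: 207543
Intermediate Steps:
k(u, n) = 8 (k(u, n) = 5 + 3 = 8)
E(R, o) = -5*R - 5*o² (E(R, o) = -5*(o² + R) = -5*(R + o²) = -5*R - 5*o²)
W(O) = 15 + O (W(O) = (8 + O) + 7 = 15 + O)
W(E((-3 + 2)*(-4), -12)) - 1*(-208268) = (15 + (-5*(-3 + 2)*(-4) - 5*(-12)²)) - 1*(-208268) = (15 + (-(-5)*(-4) - 5*144)) + 208268 = (15 + (-5*4 - 720)) + 208268 = (15 + (-20 - 720)) + 208268 = (15 - 740) + 208268 = -725 + 208268 = 207543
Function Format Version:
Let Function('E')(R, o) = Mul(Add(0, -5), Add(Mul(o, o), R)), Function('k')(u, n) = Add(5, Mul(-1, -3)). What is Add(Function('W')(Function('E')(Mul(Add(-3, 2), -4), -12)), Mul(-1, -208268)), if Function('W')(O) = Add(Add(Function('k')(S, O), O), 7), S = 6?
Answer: 207543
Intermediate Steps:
Function('k')(u, n) = 8 (Function('k')(u, n) = Add(5, 3) = 8)
Function('E')(R, o) = Add(Mul(-5, R), Mul(-5, Pow(o, 2))) (Function('E')(R, o) = Mul(-5, Add(Pow(o, 2), R)) = Mul(-5, Add(R, Pow(o, 2))) = Add(Mul(-5, R), Mul(-5, Pow(o, 2))))
Function('W')(O) = Add(15, O) (Function('W')(O) = Add(Add(8, O), 7) = Add(15, O))
Add(Function('W')(Function('E')(Mul(Add(-3, 2), -4), -12)), Mul(-1, -208268)) = Add(Add(15, Add(Mul(-5, Mul(Add(-3, 2), -4)), Mul(-5, Pow(-12, 2)))), Mul(-1, -208268)) = Add(Add(15, Add(Mul(-5, Mul(-1, -4)), Mul(-5, 144))), 208268) = Add(Add(15, Add(Mul(-5, 4), -720)), 208268) = Add(Add(15, Add(-20, -720)), 208268) = Add(Add(15, -740), 208268) = Add(-725, 208268) = 207543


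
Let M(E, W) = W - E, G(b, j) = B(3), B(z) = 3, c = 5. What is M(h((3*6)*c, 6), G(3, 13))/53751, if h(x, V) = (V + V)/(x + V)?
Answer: 1/18696 ≈ 5.3487e-5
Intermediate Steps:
G(b, j) = 3
h(x, V) = 2*V/(V + x) (h(x, V) = (2*V)/(V + x) = 2*V/(V + x))
M(h((3*6)*c, 6), G(3, 13))/53751 = (3 - 2*6/(6 + (3*6)*5))/53751 = (3 - 2*6/(6 + 18*5))*(1/53751) = (3 - 2*6/(6 + 90))*(1/53751) = (3 - 2*6/96)*(1/53751) = (3 - 1*⅛)*(1/53751) = (3 - ⅛)*(1/53751) = (23/8)*(1/53751) = 1/18696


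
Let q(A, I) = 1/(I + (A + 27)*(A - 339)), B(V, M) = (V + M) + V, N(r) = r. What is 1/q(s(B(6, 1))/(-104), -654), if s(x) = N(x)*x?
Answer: -595031/64 ≈ -9297.4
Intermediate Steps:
B(V, M) = M + 2*V (B(V, M) = (M + V) + V = M + 2*V)
s(x) = x² (s(x) = x*x = x²)
q(A, I) = 1/(I + (-339 + A)*(27 + A)) (q(A, I) = 1/(I + (27 + A)*(-339 + A)) = 1/(I + (-339 + A)*(27 + A)))
1/q(s(B(6, 1))/(-104), -654) = 1/(1/(-9153 - 654 + ((1 + 2*6)²/(-104))² - 312*(1 + 2*6)²/(-104))) = 1/(1/(-9153 - 654 + ((1 + 12)²*(-1/104))² - 312*(1 + 12)²*(-1)/104)) = 1/(1/(-9153 - 654 + (13²*(-1/104))² - 312*13²*(-1)/104)) = 1/(1/(-9153 - 654 + (169*(-1/104))² - 52728*(-1)/104)) = 1/(1/(-9153 - 654 + (-13/8)² - 312*(-13/8))) = 1/(1/(-9153 - 654 + 169/64 + 507)) = 1/(1/(-595031/64)) = 1/(-64/595031) = -595031/64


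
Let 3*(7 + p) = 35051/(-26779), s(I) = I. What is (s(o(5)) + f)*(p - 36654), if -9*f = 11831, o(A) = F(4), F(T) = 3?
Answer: 34765964813632/723033 ≈ 4.8084e+7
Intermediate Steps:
o(A) = 3
f = -11831/9 (f = -1/9*11831 = -11831/9 ≈ -1314.6)
p = -597410/80337 (p = -7 + (35051/(-26779))/3 = -7 + (35051*(-1/26779))/3 = -7 + (1/3)*(-35051/26779) = -7 - 35051/80337 = -597410/80337 ≈ -7.4363)
(s(o(5)) + f)*(p - 36654) = (3 - 11831/9)*(-597410/80337 - 36654) = -11804/9*(-2945269808/80337) = 34765964813632/723033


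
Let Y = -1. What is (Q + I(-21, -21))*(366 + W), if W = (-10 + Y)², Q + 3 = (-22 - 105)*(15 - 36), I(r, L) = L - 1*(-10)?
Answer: 1292011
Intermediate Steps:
I(r, L) = 10 + L (I(r, L) = L + 10 = 10 + L)
Q = 2664 (Q = -3 + (-22 - 105)*(15 - 36) = -3 - 127*(-21) = -3 + 2667 = 2664)
W = 121 (W = (-10 - 1)² = (-11)² = 121)
(Q + I(-21, -21))*(366 + W) = (2664 + (10 - 21))*(366 + 121) = (2664 - 11)*487 = 2653*487 = 1292011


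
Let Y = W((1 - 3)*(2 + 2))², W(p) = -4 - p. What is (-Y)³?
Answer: -4096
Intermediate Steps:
Y = 16 (Y = (-4 - (1 - 3)*(2 + 2))² = (-4 - (-2)*4)² = (-4 - 1*(-8))² = (-4 + 8)² = 4² = 16)
(-Y)³ = (-1*16)³ = (-16)³ = -4096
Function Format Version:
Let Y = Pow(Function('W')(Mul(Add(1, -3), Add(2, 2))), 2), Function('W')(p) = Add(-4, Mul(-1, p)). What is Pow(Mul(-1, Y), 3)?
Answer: -4096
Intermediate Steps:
Y = 16 (Y = Pow(Add(-4, Mul(-1, Mul(Add(1, -3), Add(2, 2)))), 2) = Pow(Add(-4, Mul(-1, Mul(-2, 4))), 2) = Pow(Add(-4, Mul(-1, -8)), 2) = Pow(Add(-4, 8), 2) = Pow(4, 2) = 16)
Pow(Mul(-1, Y), 3) = Pow(Mul(-1, 16), 3) = Pow(-16, 3) = -4096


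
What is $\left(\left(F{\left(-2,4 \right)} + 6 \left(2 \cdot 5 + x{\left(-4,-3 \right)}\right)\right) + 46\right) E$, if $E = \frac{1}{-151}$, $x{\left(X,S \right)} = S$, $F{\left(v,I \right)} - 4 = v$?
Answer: $- \frac{90}{151} \approx -0.59603$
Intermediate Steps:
$F{\left(v,I \right)} = 4 + v$
$E = - \frac{1}{151} \approx -0.0066225$
$\left(\left(F{\left(-2,4 \right)} + 6 \left(2 \cdot 5 + x{\left(-4,-3 \right)}\right)\right) + 46\right) E = \left(\left(\left(4 - 2\right) + 6 \left(2 \cdot 5 - 3\right)\right) + 46\right) \left(- \frac{1}{151}\right) = \left(\left(2 + 6 \left(10 - 3\right)\right) + 46\right) \left(- \frac{1}{151}\right) = \left(\left(2 + 6 \cdot 7\right) + 46\right) \left(- \frac{1}{151}\right) = \left(\left(2 + 42\right) + 46\right) \left(- \frac{1}{151}\right) = \left(44 + 46\right) \left(- \frac{1}{151}\right) = 90 \left(- \frac{1}{151}\right) = - \frac{90}{151}$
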